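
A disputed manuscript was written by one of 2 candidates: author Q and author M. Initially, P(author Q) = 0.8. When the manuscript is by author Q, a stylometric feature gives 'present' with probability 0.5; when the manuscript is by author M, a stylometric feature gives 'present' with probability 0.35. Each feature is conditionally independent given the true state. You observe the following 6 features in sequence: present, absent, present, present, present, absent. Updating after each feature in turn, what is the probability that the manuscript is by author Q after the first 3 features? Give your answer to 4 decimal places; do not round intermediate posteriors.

After 'present': P(author Q) = 0.5·0.8000 / (0.5·0.8000 + 0.35·0.2000) ≈ 0.8511
After 'absent': P(author Q) = 0.5·0.8511 / (0.5·0.8511 + 0.65·0.1489) ≈ 0.8147
After 'present': P(author Q) = 0.5·0.8147 / (0.5·0.8147 + 0.35·0.1853) ≈ 0.8626

0.8626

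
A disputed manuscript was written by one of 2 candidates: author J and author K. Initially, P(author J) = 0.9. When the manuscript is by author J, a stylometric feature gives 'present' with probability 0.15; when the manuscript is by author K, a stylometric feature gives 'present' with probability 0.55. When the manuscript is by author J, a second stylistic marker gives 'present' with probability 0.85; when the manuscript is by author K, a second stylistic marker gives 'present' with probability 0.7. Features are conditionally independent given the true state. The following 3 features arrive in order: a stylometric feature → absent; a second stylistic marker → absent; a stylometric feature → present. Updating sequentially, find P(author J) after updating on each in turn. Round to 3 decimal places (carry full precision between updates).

After a stylometric feature='absent': P(author J) = 0.85·0.9000 / (0.85·0.9000 + 0.45·0.1000) ≈ 0.9444
After a second stylistic marker='absent': P(author J) = 0.15·0.9444 / (0.15·0.9444 + 0.3·0.0556) ≈ 0.8947
After a stylometric feature='present': P(author J) = 0.15·0.8947 / (0.15·0.8947 + 0.55·0.1053) ≈ 0.6986

0.699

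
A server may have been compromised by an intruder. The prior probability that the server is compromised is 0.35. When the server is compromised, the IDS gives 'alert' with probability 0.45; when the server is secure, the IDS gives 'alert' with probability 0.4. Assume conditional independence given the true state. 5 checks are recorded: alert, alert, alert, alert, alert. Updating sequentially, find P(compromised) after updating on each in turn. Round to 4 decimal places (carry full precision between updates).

After 'alert': P(compromised) = 0.45·0.3500 / (0.45·0.3500 + 0.4·0.6500) ≈ 0.3772
After 'alert': P(compromised) = 0.45·0.3772 / (0.45·0.3772 + 0.4·0.6228) ≈ 0.4053
After 'alert': P(compromised) = 0.45·0.4053 / (0.45·0.4053 + 0.4·0.5947) ≈ 0.4340
After 'alert': P(compromised) = 0.45·0.4340 / (0.45·0.4340 + 0.4·0.5660) ≈ 0.4631
After 'alert': P(compromised) = 0.45·0.4631 / (0.45·0.4631 + 0.4·0.5369) ≈ 0.4925

0.4925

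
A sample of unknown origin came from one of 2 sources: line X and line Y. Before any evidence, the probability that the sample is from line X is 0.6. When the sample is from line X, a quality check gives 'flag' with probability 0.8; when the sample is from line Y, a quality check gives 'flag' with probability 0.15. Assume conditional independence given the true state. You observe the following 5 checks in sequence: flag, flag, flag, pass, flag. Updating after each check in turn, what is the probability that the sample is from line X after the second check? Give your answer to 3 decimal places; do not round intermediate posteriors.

0.977

After 'flag': P(line X) = 0.8·0.6000 / (0.8·0.6000 + 0.15·0.4000) ≈ 0.8889
After 'flag': P(line X) = 0.8·0.8889 / (0.8·0.8889 + 0.15·0.1111) ≈ 0.9771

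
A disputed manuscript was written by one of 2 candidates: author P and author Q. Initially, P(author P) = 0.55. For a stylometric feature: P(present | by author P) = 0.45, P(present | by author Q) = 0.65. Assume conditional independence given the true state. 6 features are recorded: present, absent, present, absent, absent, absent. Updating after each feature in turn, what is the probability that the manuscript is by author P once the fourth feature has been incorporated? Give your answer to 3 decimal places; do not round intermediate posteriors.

0.591

Each posterior becomes the prior for the next update.
After 'present': P(author P) = 0.45·0.5500 / (0.45·0.5500 + 0.65·0.4500) ≈ 0.4583
After 'absent': P(author P) = 0.55·0.4583 / (0.55·0.4583 + 0.35·0.5417) ≈ 0.5708
After 'present': P(author P) = 0.45·0.5708 / (0.45·0.5708 + 0.65·0.4292) ≈ 0.4793
After 'absent': P(author P) = 0.55·0.4793 / (0.55·0.4793 + 0.35·0.5207) ≈ 0.5913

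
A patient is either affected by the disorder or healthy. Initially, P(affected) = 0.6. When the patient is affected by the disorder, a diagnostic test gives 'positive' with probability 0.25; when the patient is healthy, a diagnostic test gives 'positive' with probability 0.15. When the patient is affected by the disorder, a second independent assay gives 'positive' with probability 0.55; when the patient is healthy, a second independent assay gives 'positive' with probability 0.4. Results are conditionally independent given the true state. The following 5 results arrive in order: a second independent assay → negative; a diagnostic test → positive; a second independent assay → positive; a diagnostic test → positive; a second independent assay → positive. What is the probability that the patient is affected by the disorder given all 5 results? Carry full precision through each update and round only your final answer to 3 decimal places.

After a second independent assay='negative': P(affected) = 0.45·0.6000 / (0.45·0.6000 + 0.6·0.4000) ≈ 0.5294
After a diagnostic test='positive': P(affected) = 0.25·0.5294 / (0.25·0.5294 + 0.15·0.4706) ≈ 0.6522
After a second independent assay='positive': P(affected) = 0.55·0.6522 / (0.55·0.6522 + 0.4·0.3478) ≈ 0.7205
After a diagnostic test='positive': P(affected) = 0.25·0.7205 / (0.25·0.7205 + 0.15·0.2795) ≈ 0.8112
After a second independent assay='positive': P(affected) = 0.55·0.8112 / (0.55·0.8112 + 0.4·0.1888) ≈ 0.8552

0.855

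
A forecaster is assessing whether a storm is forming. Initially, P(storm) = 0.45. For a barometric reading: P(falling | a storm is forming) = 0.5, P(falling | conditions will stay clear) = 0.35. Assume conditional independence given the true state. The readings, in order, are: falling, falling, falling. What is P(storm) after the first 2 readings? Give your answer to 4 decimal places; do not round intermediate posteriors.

After 'falling': P(storm) = 0.5·0.4500 / (0.5·0.4500 + 0.35·0.5500) ≈ 0.5389
After 'falling': P(storm) = 0.5·0.5389 / (0.5·0.5389 + 0.35·0.4611) ≈ 0.6254

0.6254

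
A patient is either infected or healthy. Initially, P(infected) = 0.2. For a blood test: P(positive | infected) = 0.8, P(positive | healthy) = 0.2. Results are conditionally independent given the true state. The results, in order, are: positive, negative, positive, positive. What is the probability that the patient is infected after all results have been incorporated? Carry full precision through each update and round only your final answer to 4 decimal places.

0.8000

After 'positive': P(infected) = 0.8·0.2000 / (0.8·0.2000 + 0.2·0.8000) ≈ 0.5000
After 'negative': P(infected) = 0.2·0.5000 / (0.2·0.5000 + 0.8·0.5000) ≈ 0.2000
After 'positive': P(infected) = 0.8·0.2000 / (0.8·0.2000 + 0.2·0.8000) ≈ 0.5000
After 'positive': P(infected) = 0.8·0.5000 / (0.8·0.5000 + 0.2·0.5000) ≈ 0.8000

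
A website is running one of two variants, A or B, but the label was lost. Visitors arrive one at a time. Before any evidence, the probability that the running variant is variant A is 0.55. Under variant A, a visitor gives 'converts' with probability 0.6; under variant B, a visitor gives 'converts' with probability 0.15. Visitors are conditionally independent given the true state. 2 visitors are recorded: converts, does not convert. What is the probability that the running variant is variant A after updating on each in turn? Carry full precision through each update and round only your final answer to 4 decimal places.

Apply Bayes' rule sequentially, carrying P(A) forward.
After 'converts': P(A) = 0.6·0.5500 / (0.6·0.5500 + 0.15·0.4500) ≈ 0.8302
After 'does not convert': P(A) = 0.4·0.8302 / (0.4·0.8302 + 0.85·0.1698) ≈ 0.6970

0.6970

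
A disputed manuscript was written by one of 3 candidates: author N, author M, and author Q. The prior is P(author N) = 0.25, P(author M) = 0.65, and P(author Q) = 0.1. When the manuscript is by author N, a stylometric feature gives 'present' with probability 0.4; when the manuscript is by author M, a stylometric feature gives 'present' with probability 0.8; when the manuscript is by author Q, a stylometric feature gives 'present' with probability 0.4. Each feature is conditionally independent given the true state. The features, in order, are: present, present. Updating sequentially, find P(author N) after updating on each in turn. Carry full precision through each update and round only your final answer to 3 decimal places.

After 'present': normaliser = 0.4·0.2500 + 0.8·0.6500 + 0.4·0.1000; P(author N) ≈ 0.1515, P(author M) ≈ 0.7879, P(author Q) ≈ 0.0606
After 'present': normaliser = 0.4·0.1515 + 0.8·0.7879 + 0.4·0.0606; P(author N) ≈ 0.0847, P(author M) ≈ 0.8814, P(author Q) ≈ 0.0339

0.085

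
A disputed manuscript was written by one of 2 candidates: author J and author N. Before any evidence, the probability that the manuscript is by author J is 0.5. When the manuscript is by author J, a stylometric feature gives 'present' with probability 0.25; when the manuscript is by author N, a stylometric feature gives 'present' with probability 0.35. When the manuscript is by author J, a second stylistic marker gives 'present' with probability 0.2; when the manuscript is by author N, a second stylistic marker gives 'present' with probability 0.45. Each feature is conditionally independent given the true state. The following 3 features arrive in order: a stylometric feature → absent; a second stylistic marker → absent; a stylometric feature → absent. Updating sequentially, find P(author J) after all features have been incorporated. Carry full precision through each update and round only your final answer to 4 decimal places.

After a stylometric feature='absent': P(author J) = 0.75·0.5000 / (0.75·0.5000 + 0.65·0.5000) ≈ 0.5357
After a second stylistic marker='absent': P(author J) = 0.8·0.5357 / (0.8·0.5357 + 0.55·0.4643) ≈ 0.6266
After a stylometric feature='absent': P(author J) = 0.75·0.6266 / (0.75·0.6266 + 0.65·0.3734) ≈ 0.6595

0.6595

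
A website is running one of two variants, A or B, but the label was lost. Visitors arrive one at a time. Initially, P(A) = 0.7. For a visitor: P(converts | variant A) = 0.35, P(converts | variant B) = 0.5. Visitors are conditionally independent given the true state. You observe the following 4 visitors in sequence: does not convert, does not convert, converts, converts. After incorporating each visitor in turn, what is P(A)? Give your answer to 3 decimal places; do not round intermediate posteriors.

0.659

Each posterior becomes the prior for the next update.
After 'does not convert': P(A) = 0.65·0.7000 / (0.65·0.7000 + 0.5·0.3000) ≈ 0.7521
After 'does not convert': P(A) = 0.65·0.7521 / (0.65·0.7521 + 0.5·0.2479) ≈ 0.7977
After 'converts': P(A) = 0.35·0.7977 / (0.35·0.7977 + 0.5·0.2023) ≈ 0.7341
After 'converts': P(A) = 0.35·0.7341 / (0.35·0.7341 + 0.5·0.2659) ≈ 0.6590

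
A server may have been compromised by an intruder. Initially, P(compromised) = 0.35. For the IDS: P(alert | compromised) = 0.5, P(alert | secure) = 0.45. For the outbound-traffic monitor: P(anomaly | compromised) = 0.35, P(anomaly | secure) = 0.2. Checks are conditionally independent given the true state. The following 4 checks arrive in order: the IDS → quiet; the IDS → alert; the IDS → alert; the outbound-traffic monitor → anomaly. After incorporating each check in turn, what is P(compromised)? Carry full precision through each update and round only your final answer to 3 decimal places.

After the IDS='quiet': P(compromised) = 0.5·0.3500 / (0.5·0.3500 + 0.55·0.6500) ≈ 0.3286
After the IDS='alert': P(compromised) = 0.5·0.3286 / (0.5·0.3286 + 0.45·0.6714) ≈ 0.3523
After the IDS='alert': P(compromised) = 0.5·0.3523 / (0.5·0.3523 + 0.45·0.6477) ≈ 0.3767
After the outbound-traffic monitor='anomaly': P(compromised) = 0.35·0.3767 / (0.35·0.3767 + 0.2·0.6233) ≈ 0.5140

0.514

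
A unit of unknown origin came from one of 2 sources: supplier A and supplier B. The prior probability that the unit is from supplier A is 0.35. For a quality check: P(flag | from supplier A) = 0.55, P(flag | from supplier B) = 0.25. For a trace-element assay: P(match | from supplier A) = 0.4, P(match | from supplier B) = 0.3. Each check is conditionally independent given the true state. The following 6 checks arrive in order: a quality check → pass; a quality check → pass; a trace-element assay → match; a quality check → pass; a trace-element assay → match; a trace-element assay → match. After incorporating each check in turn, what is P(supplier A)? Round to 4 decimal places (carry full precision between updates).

0.2161

After a quality check='pass': P(supplier A) = 0.45·0.3500 / (0.45·0.3500 + 0.75·0.6500) ≈ 0.2442
After a quality check='pass': P(supplier A) = 0.45·0.2442 / (0.45·0.2442 + 0.75·0.7558) ≈ 0.1624
After a trace-element assay='match': P(supplier A) = 0.4·0.1624 / (0.4·0.1624 + 0.3·0.8376) ≈ 0.2054
After a quality check='pass': P(supplier A) = 0.45·0.2054 / (0.45·0.2054 + 0.75·0.7946) ≈ 0.1343
After a trace-element assay='match': P(supplier A) = 0.4·0.1343 / (0.4·0.1343 + 0.3·0.8657) ≈ 0.1713
After a trace-element assay='match': P(supplier A) = 0.4·0.1713 / (0.4·0.1713 + 0.3·0.8287) ≈ 0.2161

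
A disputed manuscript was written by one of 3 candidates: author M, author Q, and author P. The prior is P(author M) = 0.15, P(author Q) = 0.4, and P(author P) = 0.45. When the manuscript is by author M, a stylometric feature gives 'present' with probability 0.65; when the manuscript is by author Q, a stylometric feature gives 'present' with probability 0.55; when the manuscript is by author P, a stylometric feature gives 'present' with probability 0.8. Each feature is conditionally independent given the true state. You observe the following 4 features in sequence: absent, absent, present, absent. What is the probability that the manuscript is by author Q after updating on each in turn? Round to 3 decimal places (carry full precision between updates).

Apply Bayes' rule sequentially, carrying P(author Q) forward.
After 'absent': normaliser = 0.35·0.1500 + 0.45·0.4000 + 0.2·0.4500; P(author M) ≈ 0.1628, P(author Q) ≈ 0.5581, P(author P) ≈ 0.2791
After 'absent': normaliser = 0.35·0.1628 + 0.45·0.5581 + 0.2·0.2791; P(author M) ≈ 0.1565, P(author Q) ≈ 0.6901, P(author P) ≈ 0.1534
After 'present': normaliser = 0.65·0.1565 + 0.55·0.6901 + 0.8·0.1534; P(author M) ≈ 0.1685, P(author Q) ≈ 0.6284, P(author P) ≈ 0.2031
After 'absent': normaliser = 0.35·0.1685 + 0.45·0.6284 + 0.2·0.2031; P(author M) ≈ 0.1542, P(author Q) ≈ 0.7395, P(author P) ≈ 0.1062

0.740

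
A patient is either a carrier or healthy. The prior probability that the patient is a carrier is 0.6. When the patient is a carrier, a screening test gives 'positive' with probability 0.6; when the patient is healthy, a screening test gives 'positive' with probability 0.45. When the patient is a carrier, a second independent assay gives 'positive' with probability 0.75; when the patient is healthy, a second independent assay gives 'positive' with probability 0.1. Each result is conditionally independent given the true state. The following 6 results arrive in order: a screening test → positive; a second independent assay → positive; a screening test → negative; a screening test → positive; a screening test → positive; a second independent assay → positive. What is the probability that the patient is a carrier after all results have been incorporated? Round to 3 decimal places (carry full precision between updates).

0.993

Apply Bayes' rule sequentially, carrying P(carrier) forward.
After a screening test='positive': P(carrier) = 0.6·0.6000 / (0.6·0.6000 + 0.45·0.4000) ≈ 0.6667
After a second independent assay='positive': P(carrier) = 0.75·0.6667 / (0.75·0.6667 + 0.1·0.3333) ≈ 0.9375
After a screening test='negative': P(carrier) = 0.4·0.9375 / (0.4·0.9375 + 0.55·0.0625) ≈ 0.9160
After a screening test='positive': P(carrier) = 0.6·0.9160 / (0.6·0.9160 + 0.45·0.0840) ≈ 0.9357
After a screening test='positive': P(carrier) = 0.6·0.9357 / (0.6·0.9357 + 0.45·0.0643) ≈ 0.9510
After a second independent assay='positive': P(carrier) = 0.75·0.9510 / (0.75·0.9510 + 0.1·0.0490) ≈ 0.9932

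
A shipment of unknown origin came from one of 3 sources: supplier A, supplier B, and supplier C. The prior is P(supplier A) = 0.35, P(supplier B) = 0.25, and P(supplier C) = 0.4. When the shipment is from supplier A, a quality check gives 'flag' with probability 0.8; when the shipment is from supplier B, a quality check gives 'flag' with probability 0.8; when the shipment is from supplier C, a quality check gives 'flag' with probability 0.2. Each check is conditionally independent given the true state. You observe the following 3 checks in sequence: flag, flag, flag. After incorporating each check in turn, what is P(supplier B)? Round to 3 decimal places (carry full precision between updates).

0.412

After 'flag': normaliser = 0.8·0.3500 + 0.8·0.2500 + 0.2·0.4000; P(supplier A) ≈ 0.5000, P(supplier B) ≈ 0.3571, P(supplier C) ≈ 0.1429
After 'flag': normaliser = 0.8·0.5000 + 0.8·0.3571 + 0.2·0.1429; P(supplier A) ≈ 0.5600, P(supplier B) ≈ 0.4000, P(supplier C) ≈ 0.0400
After 'flag': normaliser = 0.8·0.5600 + 0.8·0.4000 + 0.2·0.0400; P(supplier A) ≈ 0.5773, P(supplier B) ≈ 0.4124, P(supplier C) ≈ 0.0103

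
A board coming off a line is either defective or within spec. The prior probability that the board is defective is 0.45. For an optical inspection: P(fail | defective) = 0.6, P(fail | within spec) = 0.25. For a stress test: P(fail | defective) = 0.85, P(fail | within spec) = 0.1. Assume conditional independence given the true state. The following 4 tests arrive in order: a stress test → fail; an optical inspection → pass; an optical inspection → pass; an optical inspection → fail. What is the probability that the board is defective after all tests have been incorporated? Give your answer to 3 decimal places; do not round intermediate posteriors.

0.826

After a stress test='fail': P(defective) = 0.85·0.4500 / (0.85·0.4500 + 0.1·0.5500) ≈ 0.8743
After an optical inspection='pass': P(defective) = 0.4·0.8743 / (0.4·0.8743 + 0.75·0.1257) ≈ 0.7876
After an optical inspection='pass': P(defective) = 0.4·0.7876 / (0.4·0.7876 + 0.75·0.2124) ≈ 0.6642
After an optical inspection='fail': P(defective) = 0.6·0.6642 / (0.6·0.6642 + 0.25·0.3358) ≈ 0.8260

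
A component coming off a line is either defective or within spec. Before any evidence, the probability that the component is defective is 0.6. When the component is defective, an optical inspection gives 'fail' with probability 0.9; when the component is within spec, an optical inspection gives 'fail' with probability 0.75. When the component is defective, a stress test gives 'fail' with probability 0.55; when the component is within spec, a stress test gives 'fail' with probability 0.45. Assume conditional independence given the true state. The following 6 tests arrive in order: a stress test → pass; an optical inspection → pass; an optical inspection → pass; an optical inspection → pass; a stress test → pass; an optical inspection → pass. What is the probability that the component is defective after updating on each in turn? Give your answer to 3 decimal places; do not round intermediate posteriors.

0.025

After a stress test='pass': P(defective) = 0.45·0.6000 / (0.45·0.6000 + 0.55·0.4000) ≈ 0.5510
After an optical inspection='pass': P(defective) = 0.1·0.5510 / (0.1·0.5510 + 0.25·0.4490) ≈ 0.3293
After an optical inspection='pass': P(defective) = 0.1·0.3293 / (0.1·0.3293 + 0.25·0.6707) ≈ 0.1641
After an optical inspection='pass': P(defective) = 0.1·0.1641 / (0.1·0.1641 + 0.25·0.8359) ≈ 0.0728
After a stress test='pass': P(defective) = 0.45·0.0728 / (0.45·0.0728 + 0.55·0.9272) ≈ 0.0604
After an optical inspection='pass': P(defective) = 0.1·0.0604 / (0.1·0.0604 + 0.25·0.9396) ≈ 0.0251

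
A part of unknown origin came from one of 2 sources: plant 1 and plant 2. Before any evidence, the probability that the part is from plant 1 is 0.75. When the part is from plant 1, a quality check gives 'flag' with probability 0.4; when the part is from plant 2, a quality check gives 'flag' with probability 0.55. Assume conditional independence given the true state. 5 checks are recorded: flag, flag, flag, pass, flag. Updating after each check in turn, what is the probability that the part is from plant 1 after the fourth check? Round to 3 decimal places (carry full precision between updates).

0.606

Each posterior becomes the prior for the next update.
After 'flag': P(plant 1) = 0.4·0.7500 / (0.4·0.7500 + 0.55·0.2500) ≈ 0.6857
After 'flag': P(plant 1) = 0.4·0.6857 / (0.4·0.6857 + 0.55·0.3143) ≈ 0.6134
After 'flag': P(plant 1) = 0.4·0.6134 / (0.4·0.6134 + 0.55·0.3866) ≈ 0.5358
After 'pass': P(plant 1) = 0.6·0.5358 / (0.6·0.5358 + 0.45·0.4642) ≈ 0.6061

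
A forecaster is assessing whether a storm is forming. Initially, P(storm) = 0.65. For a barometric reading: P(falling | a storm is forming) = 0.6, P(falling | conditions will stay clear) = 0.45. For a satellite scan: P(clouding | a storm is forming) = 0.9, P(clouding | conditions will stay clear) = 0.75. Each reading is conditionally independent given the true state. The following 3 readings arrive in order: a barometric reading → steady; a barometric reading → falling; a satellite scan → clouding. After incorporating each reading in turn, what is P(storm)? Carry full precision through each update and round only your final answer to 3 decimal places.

0.684

After a barometric reading='steady': P(storm) = 0.4·0.6500 / (0.4·0.6500 + 0.55·0.3500) ≈ 0.5746
After a barometric reading='falling': P(storm) = 0.6·0.5746 / (0.6·0.5746 + 0.45·0.4254) ≈ 0.6430
After a satellite scan='clouding': P(storm) = 0.9·0.6430 / (0.9·0.6430 + 0.75·0.3570) ≈ 0.6836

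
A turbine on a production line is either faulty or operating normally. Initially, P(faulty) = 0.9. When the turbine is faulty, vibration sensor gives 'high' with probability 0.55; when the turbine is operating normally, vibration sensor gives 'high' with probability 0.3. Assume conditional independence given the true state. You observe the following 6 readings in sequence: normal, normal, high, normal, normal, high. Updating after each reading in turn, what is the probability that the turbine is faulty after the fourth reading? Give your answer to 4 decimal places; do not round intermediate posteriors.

0.8142

After 'normal': P(faulty) = 0.45·0.9000 / (0.45·0.9000 + 0.7·0.1000) ≈ 0.8526
After 'normal': P(faulty) = 0.45·0.8526 / (0.45·0.8526 + 0.7·0.1474) ≈ 0.7881
After 'high': P(faulty) = 0.55·0.7881 / (0.55·0.7881 + 0.3·0.2119) ≈ 0.8721
After 'normal': P(faulty) = 0.45·0.8721 / (0.45·0.8721 + 0.7·0.1279) ≈ 0.8142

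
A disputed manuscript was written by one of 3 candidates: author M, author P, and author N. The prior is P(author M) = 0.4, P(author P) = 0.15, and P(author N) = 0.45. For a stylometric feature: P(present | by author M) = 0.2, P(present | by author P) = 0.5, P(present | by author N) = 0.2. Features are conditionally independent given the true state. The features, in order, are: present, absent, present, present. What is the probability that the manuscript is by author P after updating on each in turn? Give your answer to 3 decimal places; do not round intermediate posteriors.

Each posterior becomes the prior for the next update.
After 'present': normaliser = 0.2·0.4000 + 0.5·0.1500 + 0.2·0.4500; P(author M) ≈ 0.3265, P(author P) ≈ 0.3061, P(author N) ≈ 0.3673
After 'absent': normaliser = 0.8·0.3265 + 0.5·0.3061 + 0.8·0.3673; P(author M) ≈ 0.3689, P(author P) ≈ 0.2161, P(author N) ≈ 0.4150
After 'present': normaliser = 0.2·0.3689 + 0.5·0.2161 + 0.2·0.4150; P(author M) ≈ 0.2786, P(author P) ≈ 0.4081, P(author N) ≈ 0.3134
After 'present': normaliser = 0.2·0.2786 + 0.5·0.4081 + 0.2·0.3134; P(author M) ≈ 0.1728, P(author P) ≈ 0.6328, P(author N) ≈ 0.1944

0.633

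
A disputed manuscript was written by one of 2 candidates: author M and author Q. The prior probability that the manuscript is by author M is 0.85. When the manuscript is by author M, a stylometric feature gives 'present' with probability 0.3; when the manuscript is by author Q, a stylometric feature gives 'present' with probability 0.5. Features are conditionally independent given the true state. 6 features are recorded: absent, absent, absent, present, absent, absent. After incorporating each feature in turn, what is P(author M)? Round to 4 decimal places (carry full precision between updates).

After 'absent': P(author M) = 0.7·0.8500 / (0.7·0.8500 + 0.5·0.1500) ≈ 0.8881
After 'absent': P(author M) = 0.7·0.8881 / (0.7·0.8881 + 0.5·0.1119) ≈ 0.9174
After 'absent': P(author M) = 0.7·0.9174 / (0.7·0.9174 + 0.5·0.0826) ≈ 0.9396
After 'present': P(author M) = 0.3·0.9396 / (0.3·0.9396 + 0.5·0.0604) ≈ 0.9032
After 'absent': P(author M) = 0.7·0.9032 / (0.7·0.9032 + 0.5·0.0968) ≈ 0.9289
After 'absent': P(author M) = 0.7·0.9289 / (0.7·0.9289 + 0.5·0.0711) ≈ 0.9481

0.9481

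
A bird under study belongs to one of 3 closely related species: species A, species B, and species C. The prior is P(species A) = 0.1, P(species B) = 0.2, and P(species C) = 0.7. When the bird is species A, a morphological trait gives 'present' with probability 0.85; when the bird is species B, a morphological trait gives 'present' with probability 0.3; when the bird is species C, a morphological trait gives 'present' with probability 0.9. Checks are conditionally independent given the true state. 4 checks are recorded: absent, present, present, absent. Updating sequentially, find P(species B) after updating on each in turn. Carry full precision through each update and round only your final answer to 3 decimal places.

0.547

After 'absent': normaliser = 0.15·0.1000 + 0.7·0.2000 + 0.1·0.7000; P(species A) ≈ 0.0667, P(species B) ≈ 0.6222, P(species C) ≈ 0.3111
After 'present': normaliser = 0.85·0.0667 + 0.3·0.6222 + 0.9·0.3111; P(species A) ≈ 0.1083, P(species B) ≈ 0.3567, P(species C) ≈ 0.5350
After 'present': normaliser = 0.85·0.1083 + 0.3·0.3567 + 0.9·0.5350; P(species A) ≈ 0.1352, P(species B) ≈ 0.1572, P(species C) ≈ 0.7075
After 'absent': normaliser = 0.15·0.1352 + 0.7·0.1572 + 0.1·0.7075; P(species A) ≈ 0.1009, P(species B) ≈ 0.5473, P(species C) ≈ 0.3518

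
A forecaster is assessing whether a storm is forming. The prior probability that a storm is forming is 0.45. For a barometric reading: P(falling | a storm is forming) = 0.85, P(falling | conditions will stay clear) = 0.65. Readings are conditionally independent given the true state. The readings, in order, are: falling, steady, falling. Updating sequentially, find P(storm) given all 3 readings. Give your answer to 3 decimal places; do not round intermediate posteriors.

After 'falling': P(storm) = 0.85·0.4500 / (0.85·0.4500 + 0.65·0.5500) ≈ 0.5169
After 'steady': P(storm) = 0.15·0.5169 / (0.15·0.5169 + 0.35·0.4831) ≈ 0.3144
After 'falling': P(storm) = 0.85·0.3144 / (0.85·0.3144 + 0.65·0.6856) ≈ 0.3749

0.375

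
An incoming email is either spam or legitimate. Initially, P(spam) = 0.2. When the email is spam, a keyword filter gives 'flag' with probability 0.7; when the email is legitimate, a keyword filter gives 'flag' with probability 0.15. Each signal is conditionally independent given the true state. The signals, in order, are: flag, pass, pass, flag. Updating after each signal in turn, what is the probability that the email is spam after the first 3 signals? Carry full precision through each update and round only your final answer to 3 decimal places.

After 'flag': P(spam) = 0.7·0.2000 / (0.7·0.2000 + 0.15·0.8000) ≈ 0.5385
After 'pass': P(spam) = 0.3·0.5385 / (0.3·0.5385 + 0.85·0.4615) ≈ 0.2917
After 'pass': P(spam) = 0.3·0.2917 / (0.3·0.2917 + 0.85·0.7083) ≈ 0.1269

0.127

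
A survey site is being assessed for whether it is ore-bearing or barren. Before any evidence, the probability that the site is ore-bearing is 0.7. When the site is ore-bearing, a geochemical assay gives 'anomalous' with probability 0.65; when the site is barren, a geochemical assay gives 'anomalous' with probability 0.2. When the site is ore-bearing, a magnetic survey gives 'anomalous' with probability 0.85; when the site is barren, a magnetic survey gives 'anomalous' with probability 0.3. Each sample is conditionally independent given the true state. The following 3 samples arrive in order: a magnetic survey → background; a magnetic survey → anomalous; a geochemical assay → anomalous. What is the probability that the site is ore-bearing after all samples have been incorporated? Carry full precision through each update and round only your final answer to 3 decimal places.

After a magnetic survey='background': P(ore) = 0.15·0.7000 / (0.15·0.7000 + 0.7·0.3000) ≈ 0.3333
After a magnetic survey='anomalous': P(ore) = 0.85·0.3333 / (0.85·0.3333 + 0.3·0.6667) ≈ 0.5862
After a geochemical assay='anomalous': P(ore) = 0.65·0.5862 / (0.65·0.5862 + 0.2·0.4138) ≈ 0.8216

0.822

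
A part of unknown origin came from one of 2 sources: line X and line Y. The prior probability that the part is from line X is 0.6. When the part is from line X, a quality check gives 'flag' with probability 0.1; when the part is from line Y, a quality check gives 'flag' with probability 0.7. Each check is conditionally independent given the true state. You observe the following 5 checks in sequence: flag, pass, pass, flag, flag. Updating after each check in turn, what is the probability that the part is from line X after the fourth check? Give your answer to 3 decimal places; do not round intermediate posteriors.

After 'flag': P(line X) = 0.1·0.6000 / (0.1·0.6000 + 0.7·0.4000) ≈ 0.1765
After 'pass': P(line X) = 0.9·0.1765 / (0.9·0.1765 + 0.3·0.8235) ≈ 0.3913
After 'pass': P(line X) = 0.9·0.3913 / (0.9·0.3913 + 0.3·0.6087) ≈ 0.6585
After 'flag': P(line X) = 0.1·0.6585 / (0.1·0.6585 + 0.7·0.3415) ≈ 0.2160

0.216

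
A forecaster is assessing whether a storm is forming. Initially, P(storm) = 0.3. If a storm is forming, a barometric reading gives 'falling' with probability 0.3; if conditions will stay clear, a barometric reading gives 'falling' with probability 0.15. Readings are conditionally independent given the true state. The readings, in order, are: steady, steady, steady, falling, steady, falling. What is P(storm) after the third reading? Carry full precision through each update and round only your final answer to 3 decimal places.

After 'steady': P(storm) = 0.7·0.3000 / (0.7·0.3000 + 0.85·0.7000) ≈ 0.2609
After 'steady': P(storm) = 0.7·0.2609 / (0.7·0.2609 + 0.85·0.7391) ≈ 0.2252
After 'steady': P(storm) = 0.7·0.2252 / (0.7·0.2252 + 0.85·0.7748) ≈ 0.1931

0.193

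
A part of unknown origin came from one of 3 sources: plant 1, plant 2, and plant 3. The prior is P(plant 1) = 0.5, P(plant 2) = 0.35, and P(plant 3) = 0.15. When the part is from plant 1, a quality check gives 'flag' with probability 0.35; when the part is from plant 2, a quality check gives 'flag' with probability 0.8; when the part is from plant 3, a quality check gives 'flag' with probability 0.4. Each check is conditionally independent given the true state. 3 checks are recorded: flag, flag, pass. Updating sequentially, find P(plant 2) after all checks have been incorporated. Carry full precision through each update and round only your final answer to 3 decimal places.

0.452

Apply Bayes' rule sequentially, carrying P(plant 2) forward.
After 'flag': normaliser = 0.35·0.5000 + 0.8·0.3500 + 0.4·0.1500; P(plant 1) ≈ 0.3398, P(plant 2) ≈ 0.5437, P(plant 3) ≈ 0.1165
After 'flag': normaliser = 0.35·0.3398 + 0.8·0.5437 + 0.4·0.1165; P(plant 1) ≈ 0.1981, P(plant 2) ≈ 0.7243, P(plant 3) ≈ 0.0776
After 'pass': normaliser = 0.65·0.1981 + 0.2·0.7243 + 0.6·0.0776; P(plant 1) ≈ 0.4021, P(plant 2) ≈ 0.4525, P(plant 3) ≈ 0.1454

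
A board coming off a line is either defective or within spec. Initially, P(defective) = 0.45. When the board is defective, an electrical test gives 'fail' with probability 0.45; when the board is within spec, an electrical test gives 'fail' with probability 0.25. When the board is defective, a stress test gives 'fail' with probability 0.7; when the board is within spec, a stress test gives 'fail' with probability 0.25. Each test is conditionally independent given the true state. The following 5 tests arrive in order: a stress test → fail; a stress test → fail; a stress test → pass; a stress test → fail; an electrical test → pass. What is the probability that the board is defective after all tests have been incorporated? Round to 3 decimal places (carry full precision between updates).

Apply Bayes' rule sequentially, carrying P(defective) forward.
After a stress test='fail': P(defective) = 0.7·0.4500 / (0.7·0.4500 + 0.25·0.5500) ≈ 0.6961
After a stress test='fail': P(defective) = 0.7·0.6961 / (0.7·0.6961 + 0.25·0.3039) ≈ 0.8651
After a stress test='pass': P(defective) = 0.3·0.8651 / (0.3·0.8651 + 0.75·0.1349) ≈ 0.7196
After a stress test='fail': P(defective) = 0.7·0.7196 / (0.7·0.7196 + 0.25·0.2804) ≈ 0.8778
After an electrical test='pass': P(defective) = 0.55·0.8778 / (0.55·0.8778 + 0.75·0.1222) ≈ 0.8405

0.840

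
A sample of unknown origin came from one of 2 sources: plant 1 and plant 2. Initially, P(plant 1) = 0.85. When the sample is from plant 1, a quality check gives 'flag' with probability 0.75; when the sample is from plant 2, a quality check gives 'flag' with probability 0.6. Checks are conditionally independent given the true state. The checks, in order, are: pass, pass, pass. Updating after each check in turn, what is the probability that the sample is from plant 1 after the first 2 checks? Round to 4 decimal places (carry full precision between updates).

0.6888

Each posterior becomes the prior for the next update.
After 'pass': P(plant 1) = 0.25·0.8500 / (0.25·0.8500 + 0.4·0.1500) ≈ 0.7798
After 'pass': P(plant 1) = 0.25·0.7798 / (0.25·0.7798 + 0.4·0.2202) ≈ 0.6888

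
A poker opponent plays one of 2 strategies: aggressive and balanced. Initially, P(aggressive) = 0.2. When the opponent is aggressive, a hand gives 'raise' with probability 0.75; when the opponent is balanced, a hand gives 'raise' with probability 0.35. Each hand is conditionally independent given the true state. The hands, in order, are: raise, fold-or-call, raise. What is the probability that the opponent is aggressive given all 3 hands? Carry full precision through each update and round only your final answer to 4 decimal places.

After 'raise': P(aggressive) = 0.75·0.2000 / (0.75·0.2000 + 0.35·0.8000) ≈ 0.3488
After 'fold-or-call': P(aggressive) = 0.25·0.3488 / (0.25·0.3488 + 0.65·0.6512) ≈ 0.1708
After 'raise': P(aggressive) = 0.75·0.1708 / (0.75·0.1708 + 0.35·0.8292) ≈ 0.3063

0.3063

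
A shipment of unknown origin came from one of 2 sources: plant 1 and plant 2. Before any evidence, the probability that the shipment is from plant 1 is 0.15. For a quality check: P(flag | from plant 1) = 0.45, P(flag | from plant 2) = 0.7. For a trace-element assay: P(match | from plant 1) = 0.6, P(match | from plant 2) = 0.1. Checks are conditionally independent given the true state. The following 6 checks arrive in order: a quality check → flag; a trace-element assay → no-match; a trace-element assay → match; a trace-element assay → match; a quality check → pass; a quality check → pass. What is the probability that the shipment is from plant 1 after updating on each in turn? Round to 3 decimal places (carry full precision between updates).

After a quality check='flag': P(plant 1) = 0.45·0.1500 / (0.45·0.1500 + 0.7·0.8500) ≈ 0.1019
After a trace-element assay='no-match': P(plant 1) = 0.4·0.1019 / (0.4·0.1019 + 0.9·0.8981) ≈ 0.0480
After a trace-element assay='match': P(plant 1) = 0.6·0.0480 / (0.6·0.0480 + 0.1·0.9520) ≈ 0.2323
After a trace-element assay='match': P(plant 1) = 0.6·0.2323 / (0.6·0.2323 + 0.1·0.7677) ≈ 0.6448
After a quality check='pass': P(plant 1) = 0.55·0.6448 / (0.55·0.6448 + 0.3·0.3552) ≈ 0.7689
After a quality check='pass': P(plant 1) = 0.55·0.7689 / (0.55·0.7689 + 0.3·0.2311) ≈ 0.8592

0.859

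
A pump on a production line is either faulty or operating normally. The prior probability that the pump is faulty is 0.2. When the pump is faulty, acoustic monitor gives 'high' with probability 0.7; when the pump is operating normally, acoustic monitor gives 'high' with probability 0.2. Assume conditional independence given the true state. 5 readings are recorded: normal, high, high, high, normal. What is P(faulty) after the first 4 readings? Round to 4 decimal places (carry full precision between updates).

After 'normal': P(faulty) = 0.3·0.2000 / (0.3·0.2000 + 0.8·0.8000) ≈ 0.0857
After 'high': P(faulty) = 0.7·0.0857 / (0.7·0.0857 + 0.2·0.9143) ≈ 0.2471
After 'high': P(faulty) = 0.7·0.2471 / (0.7·0.2471 + 0.2·0.7529) ≈ 0.5345
After 'high': P(faulty) = 0.7·0.5345 / (0.7·0.5345 + 0.2·0.4655) ≈ 0.8008

0.8008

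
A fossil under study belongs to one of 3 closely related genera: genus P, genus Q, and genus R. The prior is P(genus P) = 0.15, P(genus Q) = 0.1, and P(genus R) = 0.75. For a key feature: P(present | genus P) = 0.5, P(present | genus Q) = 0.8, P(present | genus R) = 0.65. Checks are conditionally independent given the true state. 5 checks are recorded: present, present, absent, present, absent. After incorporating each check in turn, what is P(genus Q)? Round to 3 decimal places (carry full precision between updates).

After 'present': normaliser = 0.5·0.1500 + 0.8·0.1000 + 0.65·0.7500; P(genus P) ≈ 0.1167, P(genus Q) ≈ 0.1245, P(genus R) ≈ 0.7588
After 'present': normaliser = 0.5·0.1167 + 0.8·0.1245 + 0.65·0.7588; P(genus P) ≈ 0.0896, P(genus Q) ≈ 0.1530, P(genus R) ≈ 0.7574
After 'absent': normaliser = 0.5·0.0896 + 0.2·0.1530 + 0.35·0.7574; P(genus P) ≈ 0.1316, P(genus Q) ≈ 0.0899, P(genus R) ≈ 0.7785
After 'present': normaliser = 0.5·0.1316 + 0.8·0.0899 + 0.65·0.7785; P(genus P) ≈ 0.1022, P(genus Q) ≈ 0.1117, P(genus R) ≈ 0.7861
After 'absent': normaliser = 0.5·0.1022 + 0.2·0.1117 + 0.35·0.7861; P(genus P) ≈ 0.1466, P(genus Q) ≈ 0.0641, P(genus R) ≈ 0.7893

0.064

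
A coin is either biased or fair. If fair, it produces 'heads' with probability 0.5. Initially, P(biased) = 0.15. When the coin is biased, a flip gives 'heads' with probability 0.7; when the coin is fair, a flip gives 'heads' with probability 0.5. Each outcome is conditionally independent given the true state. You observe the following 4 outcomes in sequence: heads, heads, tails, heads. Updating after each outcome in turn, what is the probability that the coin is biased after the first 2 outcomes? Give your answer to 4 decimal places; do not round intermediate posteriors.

0.2570

After 'heads': P(biased) = 0.7·0.1500 / (0.7·0.1500 + 0.5·0.8500) ≈ 0.1981
After 'heads': P(biased) = 0.7·0.1981 / (0.7·0.1981 + 0.5·0.8019) ≈ 0.2570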